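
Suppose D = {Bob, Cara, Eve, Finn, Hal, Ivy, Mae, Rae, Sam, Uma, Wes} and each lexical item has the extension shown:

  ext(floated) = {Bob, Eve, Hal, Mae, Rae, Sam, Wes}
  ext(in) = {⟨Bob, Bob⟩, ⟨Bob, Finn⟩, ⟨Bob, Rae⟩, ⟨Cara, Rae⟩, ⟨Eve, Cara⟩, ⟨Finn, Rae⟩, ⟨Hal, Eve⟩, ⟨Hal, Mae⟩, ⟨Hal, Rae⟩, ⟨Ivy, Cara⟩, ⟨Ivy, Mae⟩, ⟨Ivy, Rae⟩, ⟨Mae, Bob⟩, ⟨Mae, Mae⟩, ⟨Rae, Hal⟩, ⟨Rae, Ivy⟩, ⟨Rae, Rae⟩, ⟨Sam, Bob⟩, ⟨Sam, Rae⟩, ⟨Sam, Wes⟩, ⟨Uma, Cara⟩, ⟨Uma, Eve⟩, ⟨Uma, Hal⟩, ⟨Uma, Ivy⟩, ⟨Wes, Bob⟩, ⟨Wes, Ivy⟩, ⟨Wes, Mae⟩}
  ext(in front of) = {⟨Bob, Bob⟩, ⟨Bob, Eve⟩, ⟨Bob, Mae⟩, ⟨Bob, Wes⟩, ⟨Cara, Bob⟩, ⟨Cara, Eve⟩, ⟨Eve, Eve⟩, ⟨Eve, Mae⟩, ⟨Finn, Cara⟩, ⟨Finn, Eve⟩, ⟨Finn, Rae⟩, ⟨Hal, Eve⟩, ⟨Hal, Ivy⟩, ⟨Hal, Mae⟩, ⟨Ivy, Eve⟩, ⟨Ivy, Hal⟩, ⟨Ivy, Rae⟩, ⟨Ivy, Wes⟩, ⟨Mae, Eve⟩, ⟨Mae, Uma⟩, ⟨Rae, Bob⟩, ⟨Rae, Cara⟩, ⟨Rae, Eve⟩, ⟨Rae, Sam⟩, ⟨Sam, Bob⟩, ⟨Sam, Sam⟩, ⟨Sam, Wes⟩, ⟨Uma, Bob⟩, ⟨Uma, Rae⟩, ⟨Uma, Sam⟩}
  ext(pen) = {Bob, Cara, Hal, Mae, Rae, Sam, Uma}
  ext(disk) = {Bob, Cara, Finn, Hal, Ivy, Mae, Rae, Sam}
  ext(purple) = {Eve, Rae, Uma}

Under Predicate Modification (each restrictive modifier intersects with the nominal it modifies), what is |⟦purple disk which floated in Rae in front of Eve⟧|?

⟦which floated⟧ = ⟦floated⟧ = {Bob, Eve, Hal, Mae, Rae, Sam, Wes}
⟦in Rae⟧ = {x : ⟨x, Rae⟩ ∈ ⟦in⟧} = {Bob, Cara, Finn, Hal, Ivy, Rae, Sam}
⟦in front of Eve⟧ = {x : ⟨x, Eve⟩ ∈ ⟦in front of⟧} = {Bob, Cara, Eve, Finn, Hal, Ivy, Mae, Rae}
⟦disk⟧ = {Bob, Cara, Finn, Hal, Ivy, Mae, Rae, Sam}
… ∩ ⟦which floated⟧ = {Bob, Cara, Finn, Hal, Ivy, Mae, Rae, Sam} ∩ {Bob, Eve, Hal, Mae, Rae, Sam, Wes} = {Bob, Hal, Mae, Rae, Sam}
… ∩ ⟦in Rae⟧ = {Bob, Hal, Mae, Rae, Sam} ∩ {Bob, Cara, Finn, Hal, Ivy, Rae, Sam} = {Bob, Hal, Rae, Sam}
… ∩ ⟦in front of Eve⟧ = {Bob, Hal, Rae, Sam} ∩ {Bob, Cara, Eve, Finn, Hal, Ivy, Mae, Rae} = {Bob, Hal, Rae}
… ∩ ⟦purple⟧ = {Bob, Hal, Rae} ∩ {Eve, Rae, Uma} = {Rae}
⟦purple disk which floated in Rae in front of Eve⟧ = {Rae}, so the cardinality is 1.

1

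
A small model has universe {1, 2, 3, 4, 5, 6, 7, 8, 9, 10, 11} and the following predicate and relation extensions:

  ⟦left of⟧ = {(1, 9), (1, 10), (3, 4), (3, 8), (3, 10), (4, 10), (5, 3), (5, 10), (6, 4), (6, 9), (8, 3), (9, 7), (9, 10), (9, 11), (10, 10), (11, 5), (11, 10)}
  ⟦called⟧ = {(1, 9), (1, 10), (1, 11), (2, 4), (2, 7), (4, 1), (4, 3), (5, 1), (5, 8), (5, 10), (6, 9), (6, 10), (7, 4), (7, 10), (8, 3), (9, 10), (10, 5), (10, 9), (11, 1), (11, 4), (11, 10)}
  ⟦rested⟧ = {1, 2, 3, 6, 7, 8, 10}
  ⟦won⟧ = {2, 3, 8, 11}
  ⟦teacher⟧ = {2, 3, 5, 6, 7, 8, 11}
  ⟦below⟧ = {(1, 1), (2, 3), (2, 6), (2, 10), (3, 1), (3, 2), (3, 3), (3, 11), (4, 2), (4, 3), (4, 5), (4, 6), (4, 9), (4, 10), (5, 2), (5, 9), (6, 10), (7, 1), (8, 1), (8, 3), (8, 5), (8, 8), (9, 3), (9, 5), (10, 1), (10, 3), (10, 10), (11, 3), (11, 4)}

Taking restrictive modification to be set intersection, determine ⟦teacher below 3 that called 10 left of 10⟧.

⟦below 3⟧ = {x : ⟨x, 3⟩ ∈ ⟦below⟧} = {2, 3, 4, 8, 9, 10, 11}
⟦that called 10⟧ = {x : ⟨x, 10⟩ ∈ ⟦called⟧} = {1, 5, 6, 7, 9, 11}
⟦left of 10⟧ = {x : ⟨x, 10⟩ ∈ ⟦left of⟧} = {1, 3, 4, 5, 9, 10, 11}
⟦teacher⟧ = {2, 3, 5, 6, 7, 8, 11}
… ∩ ⟦below 3⟧ = {2, 3, 5, 6, 7, 8, 11} ∩ {2, 3, 4, 8, 9, 10, 11} = {2, 3, 8, 11}
… ∩ ⟦that called 10⟧ = {2, 3, 8, 11} ∩ {1, 5, 6, 7, 9, 11} = {11}
… ∩ ⟦left of 10⟧ = {11} ∩ {1, 3, 4, 5, 9, 10, 11} = {11}
So ⟦teacher below 3 that called 10 left of 10⟧ = {11}.

{11}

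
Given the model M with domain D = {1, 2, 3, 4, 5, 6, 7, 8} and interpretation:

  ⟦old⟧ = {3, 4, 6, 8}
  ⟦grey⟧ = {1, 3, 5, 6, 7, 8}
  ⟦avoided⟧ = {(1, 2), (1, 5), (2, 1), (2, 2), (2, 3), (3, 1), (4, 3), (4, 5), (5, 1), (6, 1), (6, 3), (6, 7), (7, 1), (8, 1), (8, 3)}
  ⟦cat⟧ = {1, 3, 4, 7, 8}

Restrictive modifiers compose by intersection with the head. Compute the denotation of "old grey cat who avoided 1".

⟦who avoided 1⟧ = {x : ⟨x, 1⟩ ∈ ⟦avoided⟧} = {2, 3, 5, 6, 7, 8}
⟦cat⟧ = {1, 3, 4, 7, 8}
… ∩ ⟦who avoided 1⟧ = {1, 3, 4, 7, 8} ∩ {2, 3, 5, 6, 7, 8} = {3, 7, 8}
… ∩ ⟦old⟧ = {3, 7, 8} ∩ {3, 4, 6, 8} = {3, 8}
… ∩ ⟦grey⟧ = {3, 8} ∩ {1, 3, 5, 6, 7, 8} = {3, 8}
So ⟦old grey cat who avoided 1⟧ = {3, 8}.

{3, 8}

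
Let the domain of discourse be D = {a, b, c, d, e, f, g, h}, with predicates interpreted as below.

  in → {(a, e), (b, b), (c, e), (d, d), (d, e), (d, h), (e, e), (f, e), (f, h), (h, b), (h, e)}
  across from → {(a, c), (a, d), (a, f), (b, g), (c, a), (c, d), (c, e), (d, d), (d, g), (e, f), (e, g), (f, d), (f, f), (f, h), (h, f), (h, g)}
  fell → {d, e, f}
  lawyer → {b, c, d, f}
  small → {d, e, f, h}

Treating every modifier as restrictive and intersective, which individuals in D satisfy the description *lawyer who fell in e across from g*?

{d}

⟦who fell⟧ = ⟦fell⟧ = {d, e, f}
⟦in e⟧ = {x : ⟨x, e⟩ ∈ ⟦in⟧} = {a, c, d, e, f, h}
⟦across from g⟧ = {x : ⟨x, g⟩ ∈ ⟦across from⟧} = {b, d, e, h}
⟦lawyer⟧ = {b, c, d, f}
… ∩ ⟦who fell⟧ = {b, c, d, f} ∩ {d, e, f} = {d, f}
… ∩ ⟦in e⟧ = {d, f} ∩ {a, c, d, e, f, h} = {d, f}
… ∩ ⟦across from g⟧ = {d, f} ∩ {b, d, e, h} = {d}
So ⟦lawyer who fell in e across from g⟧ = {d}.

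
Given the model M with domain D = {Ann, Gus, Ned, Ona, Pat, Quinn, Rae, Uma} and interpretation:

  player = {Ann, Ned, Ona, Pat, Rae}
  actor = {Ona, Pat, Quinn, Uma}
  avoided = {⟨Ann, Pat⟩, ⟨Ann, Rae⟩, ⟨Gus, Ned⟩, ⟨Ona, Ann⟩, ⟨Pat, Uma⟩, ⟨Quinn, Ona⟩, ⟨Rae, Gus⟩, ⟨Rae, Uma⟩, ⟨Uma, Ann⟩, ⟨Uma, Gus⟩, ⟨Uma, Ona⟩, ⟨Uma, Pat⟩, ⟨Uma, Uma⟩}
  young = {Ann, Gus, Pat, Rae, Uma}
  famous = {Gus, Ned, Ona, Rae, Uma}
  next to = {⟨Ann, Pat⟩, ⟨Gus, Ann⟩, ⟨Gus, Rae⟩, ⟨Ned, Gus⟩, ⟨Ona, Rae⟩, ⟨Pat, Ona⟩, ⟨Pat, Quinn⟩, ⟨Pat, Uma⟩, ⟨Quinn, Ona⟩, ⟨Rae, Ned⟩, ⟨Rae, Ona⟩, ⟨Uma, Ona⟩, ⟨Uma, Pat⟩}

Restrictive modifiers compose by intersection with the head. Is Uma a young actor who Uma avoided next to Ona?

yes

⟦who Uma avoided⟧ = {x : ⟨Uma, x⟩ ∈ ⟦avoided⟧} = {Ann, Gus, Ona, Pat, Uma}
⟦next to Ona⟧ = {x : ⟨x, Ona⟩ ∈ ⟦next to⟧} = {Pat, Quinn, Rae, Uma}
⟦actor⟧ = {Ona, Pat, Quinn, Uma}
… ∩ ⟦who Uma avoided⟧ = {Ona, Pat, Quinn, Uma} ∩ {Ann, Gus, Ona, Pat, Uma} = {Ona, Pat, Uma}
… ∩ ⟦next to Ona⟧ = {Ona, Pat, Uma} ∩ {Pat, Quinn, Rae, Uma} = {Pat, Uma}
… ∩ ⟦young⟧ = {Pat, Uma} ∩ {Ann, Gus, Pat, Rae, Uma} = {Pat, Uma}
⟦young actor who Uma avoided next to Ona⟧ = {Pat, Uma}; Uma ∈ this set.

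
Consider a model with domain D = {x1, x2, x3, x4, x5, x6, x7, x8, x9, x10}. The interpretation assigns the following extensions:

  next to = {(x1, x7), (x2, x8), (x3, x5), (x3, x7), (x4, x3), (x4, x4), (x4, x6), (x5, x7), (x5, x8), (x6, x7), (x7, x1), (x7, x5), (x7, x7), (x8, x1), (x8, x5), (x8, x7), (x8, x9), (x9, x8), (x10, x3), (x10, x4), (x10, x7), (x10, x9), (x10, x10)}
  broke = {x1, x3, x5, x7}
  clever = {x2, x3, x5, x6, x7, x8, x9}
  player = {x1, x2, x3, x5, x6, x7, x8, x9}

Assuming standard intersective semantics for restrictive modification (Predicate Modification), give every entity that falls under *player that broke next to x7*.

{x1, x3, x5, x7}

⟦that broke⟧ = ⟦broke⟧ = {x1, x3, x5, x7}
⟦next to x7⟧ = {x : ⟨x, x7⟩ ∈ ⟦next to⟧} = {x1, x3, x5, x6, x7, x8, x10}
⟦player⟧ = {x1, x2, x3, x5, x6, x7, x8, x9}
… ∩ ⟦that broke⟧ = {x1, x2, x3, x5, x6, x7, x8, x9} ∩ {x1, x3, x5, x7} = {x1, x3, x5, x7}
… ∩ ⟦next to x7⟧ = {x1, x3, x5, x7} ∩ {x1, x3, x5, x6, x7, x8, x10} = {x1, x3, x5, x7}
So ⟦player that broke next to x7⟧ = {x1, x3, x5, x7}.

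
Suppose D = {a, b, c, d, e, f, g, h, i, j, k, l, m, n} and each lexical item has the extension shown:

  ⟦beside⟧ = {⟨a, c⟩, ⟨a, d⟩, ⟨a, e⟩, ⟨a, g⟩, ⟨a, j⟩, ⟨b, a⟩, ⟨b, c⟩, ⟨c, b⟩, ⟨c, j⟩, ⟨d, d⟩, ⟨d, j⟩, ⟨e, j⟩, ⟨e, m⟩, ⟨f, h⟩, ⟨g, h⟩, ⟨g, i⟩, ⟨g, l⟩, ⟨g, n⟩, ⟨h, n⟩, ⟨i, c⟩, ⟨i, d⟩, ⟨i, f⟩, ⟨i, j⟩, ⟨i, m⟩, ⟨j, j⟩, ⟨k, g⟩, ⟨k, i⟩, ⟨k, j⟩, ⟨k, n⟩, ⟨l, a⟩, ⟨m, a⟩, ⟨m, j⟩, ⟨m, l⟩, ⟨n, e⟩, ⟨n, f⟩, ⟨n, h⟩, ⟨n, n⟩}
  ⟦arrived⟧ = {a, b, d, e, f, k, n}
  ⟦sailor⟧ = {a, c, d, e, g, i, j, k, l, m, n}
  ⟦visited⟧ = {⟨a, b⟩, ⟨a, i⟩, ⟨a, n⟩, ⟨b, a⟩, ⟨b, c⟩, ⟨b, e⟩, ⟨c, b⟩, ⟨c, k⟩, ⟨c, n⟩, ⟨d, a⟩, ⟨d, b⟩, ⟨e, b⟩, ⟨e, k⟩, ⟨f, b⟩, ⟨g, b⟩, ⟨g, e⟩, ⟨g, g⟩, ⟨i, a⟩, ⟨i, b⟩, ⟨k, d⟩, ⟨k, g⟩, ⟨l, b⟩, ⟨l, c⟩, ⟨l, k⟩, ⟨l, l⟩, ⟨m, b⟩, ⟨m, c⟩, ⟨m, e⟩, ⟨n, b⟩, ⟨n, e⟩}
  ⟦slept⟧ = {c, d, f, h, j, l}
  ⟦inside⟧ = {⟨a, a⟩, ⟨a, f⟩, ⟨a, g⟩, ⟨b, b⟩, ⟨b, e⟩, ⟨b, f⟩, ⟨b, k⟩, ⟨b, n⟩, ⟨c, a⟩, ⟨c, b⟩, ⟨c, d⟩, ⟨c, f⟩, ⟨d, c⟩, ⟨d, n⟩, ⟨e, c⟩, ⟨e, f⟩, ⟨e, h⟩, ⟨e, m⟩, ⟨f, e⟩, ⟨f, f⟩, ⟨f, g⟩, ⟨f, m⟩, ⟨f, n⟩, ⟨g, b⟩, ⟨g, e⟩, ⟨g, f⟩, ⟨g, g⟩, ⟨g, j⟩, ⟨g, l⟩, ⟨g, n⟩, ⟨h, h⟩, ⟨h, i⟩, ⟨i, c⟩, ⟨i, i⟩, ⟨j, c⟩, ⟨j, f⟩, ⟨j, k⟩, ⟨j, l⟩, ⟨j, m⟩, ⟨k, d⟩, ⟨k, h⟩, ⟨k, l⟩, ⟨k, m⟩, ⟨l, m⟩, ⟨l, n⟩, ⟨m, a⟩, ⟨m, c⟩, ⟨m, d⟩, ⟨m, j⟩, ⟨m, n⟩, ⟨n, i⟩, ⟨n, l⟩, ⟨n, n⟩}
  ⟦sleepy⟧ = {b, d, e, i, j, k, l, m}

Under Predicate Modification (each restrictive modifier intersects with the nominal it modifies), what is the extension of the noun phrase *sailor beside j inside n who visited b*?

⟦beside j⟧ = {x : ⟨x, j⟩ ∈ ⟦beside⟧} = {a, c, d, e, i, j, k, m}
⟦inside n⟧ = {x : ⟨x, n⟩ ∈ ⟦inside⟧} = {b, d, f, g, l, m, n}
⟦who visited b⟧ = {x : ⟨x, b⟩ ∈ ⟦visited⟧} = {a, c, d, e, f, g, i, l, m, n}
⟦sailor⟧ = {a, c, d, e, g, i, j, k, l, m, n}
… ∩ ⟦beside j⟧ = {a, c, d, e, g, i, j, k, l, m, n} ∩ {a, c, d, e, i, j, k, m} = {a, c, d, e, i, j, k, m}
… ∩ ⟦inside n⟧ = {a, c, d, e, i, j, k, m} ∩ {b, d, f, g, l, m, n} = {d, m}
… ∩ ⟦who visited b⟧ = {d, m} ∩ {a, c, d, e, f, g, i, l, m, n} = {d, m}
So ⟦sailor beside j inside n who visited b⟧ = {d, m}.

{d, m}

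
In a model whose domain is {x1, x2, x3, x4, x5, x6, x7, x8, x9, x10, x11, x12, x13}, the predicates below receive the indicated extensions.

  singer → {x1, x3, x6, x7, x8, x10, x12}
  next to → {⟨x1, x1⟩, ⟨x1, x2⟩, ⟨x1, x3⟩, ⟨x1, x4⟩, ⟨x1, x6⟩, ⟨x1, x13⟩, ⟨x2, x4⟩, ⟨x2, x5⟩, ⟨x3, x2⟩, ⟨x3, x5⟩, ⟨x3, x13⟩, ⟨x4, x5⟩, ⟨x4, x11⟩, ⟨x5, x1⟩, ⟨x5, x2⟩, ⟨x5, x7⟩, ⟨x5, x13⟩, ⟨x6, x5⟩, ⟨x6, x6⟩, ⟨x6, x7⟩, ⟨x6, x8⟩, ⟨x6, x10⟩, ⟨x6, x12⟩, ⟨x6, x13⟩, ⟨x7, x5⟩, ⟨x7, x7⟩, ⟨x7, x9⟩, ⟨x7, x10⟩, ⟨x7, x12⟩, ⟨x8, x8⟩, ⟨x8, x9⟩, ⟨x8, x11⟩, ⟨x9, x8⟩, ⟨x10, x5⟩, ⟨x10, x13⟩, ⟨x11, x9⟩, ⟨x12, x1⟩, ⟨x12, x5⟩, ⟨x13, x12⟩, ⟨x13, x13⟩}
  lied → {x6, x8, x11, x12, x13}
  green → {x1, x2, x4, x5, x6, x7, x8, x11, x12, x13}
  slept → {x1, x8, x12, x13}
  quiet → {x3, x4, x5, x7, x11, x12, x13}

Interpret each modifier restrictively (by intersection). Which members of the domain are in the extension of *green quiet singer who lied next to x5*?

{x12}

⟦who lied⟧ = ⟦lied⟧ = {x6, x8, x11, x12, x13}
⟦next to x5⟧ = {x : ⟨x, x5⟩ ∈ ⟦next to⟧} = {x2, x3, x4, x6, x7, x10, x12}
⟦singer⟧ = {x1, x3, x6, x7, x8, x10, x12}
… ∩ ⟦who lied⟧ = {x1, x3, x6, x7, x8, x10, x12} ∩ {x6, x8, x11, x12, x13} = {x6, x8, x12}
… ∩ ⟦next to x5⟧ = {x6, x8, x12} ∩ {x2, x3, x4, x6, x7, x10, x12} = {x6, x12}
… ∩ ⟦green⟧ = {x6, x12} ∩ {x1, x2, x4, x5, x6, x7, x8, x11, x12, x13} = {x6, x12}
… ∩ ⟦quiet⟧ = {x6, x12} ∩ {x3, x4, x5, x7, x11, x12, x13} = {x12}
So ⟦green quiet singer who lied next to x5⟧ = {x12}.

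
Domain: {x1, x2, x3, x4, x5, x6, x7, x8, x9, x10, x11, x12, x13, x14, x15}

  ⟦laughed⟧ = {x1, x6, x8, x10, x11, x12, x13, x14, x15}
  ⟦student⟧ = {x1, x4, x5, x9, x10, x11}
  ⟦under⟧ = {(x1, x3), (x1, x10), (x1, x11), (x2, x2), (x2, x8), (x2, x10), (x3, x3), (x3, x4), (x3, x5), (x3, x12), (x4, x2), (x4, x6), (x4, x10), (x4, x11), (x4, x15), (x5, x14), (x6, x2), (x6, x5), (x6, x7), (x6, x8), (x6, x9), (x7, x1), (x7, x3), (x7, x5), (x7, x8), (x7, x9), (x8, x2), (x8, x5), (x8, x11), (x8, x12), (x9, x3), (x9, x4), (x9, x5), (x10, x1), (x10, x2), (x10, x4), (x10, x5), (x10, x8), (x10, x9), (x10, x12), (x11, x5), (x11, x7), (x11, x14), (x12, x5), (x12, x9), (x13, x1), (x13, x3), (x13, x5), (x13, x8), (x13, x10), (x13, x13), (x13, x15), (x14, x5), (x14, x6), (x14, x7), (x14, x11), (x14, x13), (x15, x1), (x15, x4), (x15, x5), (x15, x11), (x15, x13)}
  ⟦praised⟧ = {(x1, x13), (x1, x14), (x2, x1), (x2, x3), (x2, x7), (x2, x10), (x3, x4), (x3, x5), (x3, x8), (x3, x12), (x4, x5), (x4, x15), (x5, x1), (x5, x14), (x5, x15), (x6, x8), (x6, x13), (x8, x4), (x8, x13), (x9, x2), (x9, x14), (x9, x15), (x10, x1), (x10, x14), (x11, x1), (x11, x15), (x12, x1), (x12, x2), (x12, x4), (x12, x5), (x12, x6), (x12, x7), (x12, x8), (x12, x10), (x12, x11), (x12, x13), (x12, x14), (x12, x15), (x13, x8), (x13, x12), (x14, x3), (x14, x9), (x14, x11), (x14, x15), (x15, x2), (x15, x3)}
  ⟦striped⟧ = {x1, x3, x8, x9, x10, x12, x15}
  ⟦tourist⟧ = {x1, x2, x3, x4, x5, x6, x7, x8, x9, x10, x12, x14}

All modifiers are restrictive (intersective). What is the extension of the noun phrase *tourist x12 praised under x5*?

⟦x12 praised⟧ = {x : ⟨x12, x⟩ ∈ ⟦praised⟧} = {x1, x2, x4, x5, x6, x7, x8, x10, x11, x13, x14, x15}
⟦under x5⟧ = {x : ⟨x, x5⟩ ∈ ⟦under⟧} = {x3, x6, x7, x8, x9, x10, x11, x12, x13, x14, x15}
⟦tourist⟧ = {x1, x2, x3, x4, x5, x6, x7, x8, x9, x10, x12, x14}
… ∩ ⟦x12 praised⟧ = {x1, x2, x3, x4, x5, x6, x7, x8, x9, x10, x12, x14} ∩ {x1, x2, x4, x5, x6, x7, x8, x10, x11, x13, x14, x15} = {x1, x2, x4, x5, x6, x7, x8, x10, x14}
… ∩ ⟦under x5⟧ = {x1, x2, x4, x5, x6, x7, x8, x10, x14} ∩ {x3, x6, x7, x8, x9, x10, x11, x12, x13, x14, x15} = {x6, x7, x8, x10, x14}
So ⟦tourist x12 praised under x5⟧ = {x6, x7, x8, x10, x14}.

{x6, x7, x8, x10, x14}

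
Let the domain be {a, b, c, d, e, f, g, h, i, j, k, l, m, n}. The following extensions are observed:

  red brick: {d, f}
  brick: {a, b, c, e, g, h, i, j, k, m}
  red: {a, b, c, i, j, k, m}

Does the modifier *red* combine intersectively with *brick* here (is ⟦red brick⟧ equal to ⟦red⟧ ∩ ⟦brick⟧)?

⟦red⟧ ∩ ⟦brick⟧ = {a, b, c, i, j, k, m} ∩ {a, b, c, e, g, h, i, j, k, m} = {a, b, c, i, j, k, m}
Observed ⟦red brick⟧ = {d, f}.
These differ, so the modifier is not intersective in this model.

no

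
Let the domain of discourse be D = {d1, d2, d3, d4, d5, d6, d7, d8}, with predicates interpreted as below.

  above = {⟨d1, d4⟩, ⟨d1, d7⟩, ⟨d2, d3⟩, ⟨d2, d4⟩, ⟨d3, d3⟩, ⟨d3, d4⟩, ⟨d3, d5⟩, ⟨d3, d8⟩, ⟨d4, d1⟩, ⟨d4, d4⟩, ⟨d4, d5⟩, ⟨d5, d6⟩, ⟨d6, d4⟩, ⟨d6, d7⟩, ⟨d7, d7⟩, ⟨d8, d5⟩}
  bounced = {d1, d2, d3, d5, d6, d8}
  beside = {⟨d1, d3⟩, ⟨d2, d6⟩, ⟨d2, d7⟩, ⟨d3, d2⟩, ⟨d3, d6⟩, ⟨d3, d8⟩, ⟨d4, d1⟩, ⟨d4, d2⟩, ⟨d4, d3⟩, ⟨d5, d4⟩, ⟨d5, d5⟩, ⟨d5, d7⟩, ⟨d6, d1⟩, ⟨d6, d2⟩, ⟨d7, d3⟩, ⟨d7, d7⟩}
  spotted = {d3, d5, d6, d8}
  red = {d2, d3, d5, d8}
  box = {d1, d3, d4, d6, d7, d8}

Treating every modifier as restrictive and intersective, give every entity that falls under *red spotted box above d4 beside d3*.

{ }

⟦above d4⟧ = {x : ⟨x, d4⟩ ∈ ⟦above⟧} = {d1, d2, d3, d4, d6}
⟦beside d3⟧ = {x : ⟨x, d3⟩ ∈ ⟦beside⟧} = {d1, d4, d7}
⟦box⟧ = {d1, d3, d4, d6, d7, d8}
… ∩ ⟦above d4⟧ = {d1, d3, d4, d6, d7, d8} ∩ {d1, d2, d3, d4, d6} = {d1, d3, d4, d6}
… ∩ ⟦beside d3⟧ = {d1, d3, d4, d6} ∩ {d1, d4, d7} = {d1, d4}
… ∩ ⟦red⟧ = {d1, d4} ∩ {d2, d3, d5, d8} = ∅
… ∩ ⟦spotted⟧ = ∅ ∩ {d3, d5, d6, d8} = ∅
So ⟦red spotted box above d4 beside d3⟧ = { }.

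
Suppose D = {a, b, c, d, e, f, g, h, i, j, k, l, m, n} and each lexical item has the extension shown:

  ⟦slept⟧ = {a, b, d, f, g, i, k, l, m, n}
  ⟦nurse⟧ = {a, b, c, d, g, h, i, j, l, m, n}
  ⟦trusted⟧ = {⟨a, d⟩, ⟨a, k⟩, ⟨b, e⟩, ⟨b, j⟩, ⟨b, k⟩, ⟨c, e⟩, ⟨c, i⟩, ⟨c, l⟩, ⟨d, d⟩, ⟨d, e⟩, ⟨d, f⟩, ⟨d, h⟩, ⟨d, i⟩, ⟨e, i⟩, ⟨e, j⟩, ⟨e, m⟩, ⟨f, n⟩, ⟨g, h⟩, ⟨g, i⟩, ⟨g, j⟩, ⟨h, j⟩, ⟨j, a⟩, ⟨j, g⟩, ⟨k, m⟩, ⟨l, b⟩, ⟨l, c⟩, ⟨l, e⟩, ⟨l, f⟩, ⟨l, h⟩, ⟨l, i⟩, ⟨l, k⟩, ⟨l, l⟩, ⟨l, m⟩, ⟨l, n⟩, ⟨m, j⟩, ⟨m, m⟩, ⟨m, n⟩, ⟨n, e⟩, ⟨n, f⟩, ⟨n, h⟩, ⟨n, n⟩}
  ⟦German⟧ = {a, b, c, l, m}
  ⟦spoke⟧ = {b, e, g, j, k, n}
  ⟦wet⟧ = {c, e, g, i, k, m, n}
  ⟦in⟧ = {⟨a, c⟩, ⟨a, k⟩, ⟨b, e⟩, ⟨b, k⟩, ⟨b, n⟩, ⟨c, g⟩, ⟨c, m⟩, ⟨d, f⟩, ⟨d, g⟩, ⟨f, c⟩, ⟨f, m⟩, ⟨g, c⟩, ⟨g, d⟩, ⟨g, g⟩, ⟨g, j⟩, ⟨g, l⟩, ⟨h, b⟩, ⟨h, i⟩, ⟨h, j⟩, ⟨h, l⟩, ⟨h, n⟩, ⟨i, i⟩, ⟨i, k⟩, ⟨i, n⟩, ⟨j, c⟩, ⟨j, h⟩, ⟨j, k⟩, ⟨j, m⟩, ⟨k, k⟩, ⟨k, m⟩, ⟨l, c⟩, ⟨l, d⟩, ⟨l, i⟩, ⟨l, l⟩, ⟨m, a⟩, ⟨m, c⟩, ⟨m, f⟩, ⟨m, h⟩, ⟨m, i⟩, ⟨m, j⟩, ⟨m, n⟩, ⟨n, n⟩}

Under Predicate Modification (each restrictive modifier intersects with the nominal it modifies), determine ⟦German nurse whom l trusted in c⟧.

{l, m}

⟦whom l trusted⟧ = {x : ⟨l, x⟩ ∈ ⟦trusted⟧} = {b, c, e, f, h, i, k, l, m, n}
⟦in c⟧ = {x : ⟨x, c⟩ ∈ ⟦in⟧} = {a, f, g, j, l, m}
⟦nurse⟧ = {a, b, c, d, g, h, i, j, l, m, n}
… ∩ ⟦whom l trusted⟧ = {a, b, c, d, g, h, i, j, l, m, n} ∩ {b, c, e, f, h, i, k, l, m, n} = {b, c, h, i, l, m, n}
… ∩ ⟦in c⟧ = {b, c, h, i, l, m, n} ∩ {a, f, g, j, l, m} = {l, m}
… ∩ ⟦German⟧ = {l, m} ∩ {a, b, c, l, m} = {l, m}
So ⟦German nurse whom l trusted in c⟧ = {l, m}.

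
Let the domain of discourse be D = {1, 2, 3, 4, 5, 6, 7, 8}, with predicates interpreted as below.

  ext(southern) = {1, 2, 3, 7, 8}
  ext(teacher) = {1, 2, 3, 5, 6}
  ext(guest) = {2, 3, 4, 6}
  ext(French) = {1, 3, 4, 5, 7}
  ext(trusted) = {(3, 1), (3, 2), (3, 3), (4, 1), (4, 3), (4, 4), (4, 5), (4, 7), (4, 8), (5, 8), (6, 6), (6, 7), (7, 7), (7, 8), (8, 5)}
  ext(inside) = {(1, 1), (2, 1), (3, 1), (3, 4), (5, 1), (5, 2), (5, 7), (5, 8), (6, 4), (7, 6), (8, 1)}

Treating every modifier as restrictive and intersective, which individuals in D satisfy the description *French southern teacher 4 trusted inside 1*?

{1, 3}

⟦4 trusted⟧ = {x : ⟨4, x⟩ ∈ ⟦trusted⟧} = {1, 3, 4, 5, 7, 8}
⟦inside 1⟧ = {x : ⟨x, 1⟩ ∈ ⟦inside⟧} = {1, 2, 3, 5, 8}
⟦teacher⟧ = {1, 2, 3, 5, 6}
… ∩ ⟦4 trusted⟧ = {1, 2, 3, 5, 6} ∩ {1, 3, 4, 5, 7, 8} = {1, 3, 5}
… ∩ ⟦inside 1⟧ = {1, 3, 5} ∩ {1, 2, 3, 5, 8} = {1, 3, 5}
… ∩ ⟦French⟧ = {1, 3, 5} ∩ {1, 3, 4, 5, 7} = {1, 3, 5}
… ∩ ⟦southern⟧ = {1, 3, 5} ∩ {1, 2, 3, 7, 8} = {1, 3}
So ⟦French southern teacher 4 trusted inside 1⟧ = {1, 3}.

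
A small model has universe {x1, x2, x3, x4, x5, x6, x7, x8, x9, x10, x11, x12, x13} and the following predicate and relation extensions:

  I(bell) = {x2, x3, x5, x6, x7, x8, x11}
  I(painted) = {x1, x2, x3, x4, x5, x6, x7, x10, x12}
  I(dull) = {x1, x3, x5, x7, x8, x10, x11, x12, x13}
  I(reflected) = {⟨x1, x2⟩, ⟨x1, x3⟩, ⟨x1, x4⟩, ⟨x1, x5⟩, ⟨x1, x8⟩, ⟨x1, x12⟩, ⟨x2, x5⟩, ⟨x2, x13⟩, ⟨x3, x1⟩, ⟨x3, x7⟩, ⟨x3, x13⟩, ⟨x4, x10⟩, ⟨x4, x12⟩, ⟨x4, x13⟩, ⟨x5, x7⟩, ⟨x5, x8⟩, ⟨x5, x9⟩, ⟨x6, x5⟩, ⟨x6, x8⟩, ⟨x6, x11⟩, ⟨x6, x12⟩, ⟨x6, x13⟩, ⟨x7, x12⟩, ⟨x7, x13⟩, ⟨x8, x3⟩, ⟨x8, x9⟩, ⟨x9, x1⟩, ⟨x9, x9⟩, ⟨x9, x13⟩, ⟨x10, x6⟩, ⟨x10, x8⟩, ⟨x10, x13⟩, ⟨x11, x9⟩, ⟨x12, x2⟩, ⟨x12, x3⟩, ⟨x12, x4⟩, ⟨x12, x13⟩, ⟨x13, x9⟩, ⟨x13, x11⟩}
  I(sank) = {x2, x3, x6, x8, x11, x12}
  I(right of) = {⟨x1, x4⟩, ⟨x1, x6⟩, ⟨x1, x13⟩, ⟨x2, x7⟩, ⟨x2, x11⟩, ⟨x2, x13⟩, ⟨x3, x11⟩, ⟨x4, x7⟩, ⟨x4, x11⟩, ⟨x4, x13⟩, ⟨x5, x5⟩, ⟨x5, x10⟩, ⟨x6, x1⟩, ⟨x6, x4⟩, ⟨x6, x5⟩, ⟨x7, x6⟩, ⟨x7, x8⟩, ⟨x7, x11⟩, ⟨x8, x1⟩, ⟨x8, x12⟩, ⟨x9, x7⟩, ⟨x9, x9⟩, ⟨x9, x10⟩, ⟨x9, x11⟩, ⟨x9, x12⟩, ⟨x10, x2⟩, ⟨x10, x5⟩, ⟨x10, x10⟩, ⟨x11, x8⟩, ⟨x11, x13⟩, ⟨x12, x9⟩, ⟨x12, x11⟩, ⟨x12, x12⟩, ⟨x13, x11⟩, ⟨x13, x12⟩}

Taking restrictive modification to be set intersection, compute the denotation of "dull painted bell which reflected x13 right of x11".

{x3, x7}

⟦which reflected x13⟧ = {x : ⟨x, x13⟩ ∈ ⟦reflected⟧} = {x2, x3, x4, x6, x7, x9, x10, x12}
⟦right of x11⟧ = {x : ⟨x, x11⟩ ∈ ⟦right of⟧} = {x2, x3, x4, x7, x9, x12, x13}
⟦bell⟧ = {x2, x3, x5, x6, x7, x8, x11}
… ∩ ⟦which reflected x13⟧ = {x2, x3, x5, x6, x7, x8, x11} ∩ {x2, x3, x4, x6, x7, x9, x10, x12} = {x2, x3, x6, x7}
… ∩ ⟦right of x11⟧ = {x2, x3, x6, x7} ∩ {x2, x3, x4, x7, x9, x12, x13} = {x2, x3, x7}
… ∩ ⟦dull⟧ = {x2, x3, x7} ∩ {x1, x3, x5, x7, x8, x10, x11, x12, x13} = {x3, x7}
… ∩ ⟦painted⟧ = {x3, x7} ∩ {x1, x2, x3, x4, x5, x6, x7, x10, x12} = {x3, x7}
So ⟦dull painted bell which reflected x13 right of x11⟧ = {x3, x7}.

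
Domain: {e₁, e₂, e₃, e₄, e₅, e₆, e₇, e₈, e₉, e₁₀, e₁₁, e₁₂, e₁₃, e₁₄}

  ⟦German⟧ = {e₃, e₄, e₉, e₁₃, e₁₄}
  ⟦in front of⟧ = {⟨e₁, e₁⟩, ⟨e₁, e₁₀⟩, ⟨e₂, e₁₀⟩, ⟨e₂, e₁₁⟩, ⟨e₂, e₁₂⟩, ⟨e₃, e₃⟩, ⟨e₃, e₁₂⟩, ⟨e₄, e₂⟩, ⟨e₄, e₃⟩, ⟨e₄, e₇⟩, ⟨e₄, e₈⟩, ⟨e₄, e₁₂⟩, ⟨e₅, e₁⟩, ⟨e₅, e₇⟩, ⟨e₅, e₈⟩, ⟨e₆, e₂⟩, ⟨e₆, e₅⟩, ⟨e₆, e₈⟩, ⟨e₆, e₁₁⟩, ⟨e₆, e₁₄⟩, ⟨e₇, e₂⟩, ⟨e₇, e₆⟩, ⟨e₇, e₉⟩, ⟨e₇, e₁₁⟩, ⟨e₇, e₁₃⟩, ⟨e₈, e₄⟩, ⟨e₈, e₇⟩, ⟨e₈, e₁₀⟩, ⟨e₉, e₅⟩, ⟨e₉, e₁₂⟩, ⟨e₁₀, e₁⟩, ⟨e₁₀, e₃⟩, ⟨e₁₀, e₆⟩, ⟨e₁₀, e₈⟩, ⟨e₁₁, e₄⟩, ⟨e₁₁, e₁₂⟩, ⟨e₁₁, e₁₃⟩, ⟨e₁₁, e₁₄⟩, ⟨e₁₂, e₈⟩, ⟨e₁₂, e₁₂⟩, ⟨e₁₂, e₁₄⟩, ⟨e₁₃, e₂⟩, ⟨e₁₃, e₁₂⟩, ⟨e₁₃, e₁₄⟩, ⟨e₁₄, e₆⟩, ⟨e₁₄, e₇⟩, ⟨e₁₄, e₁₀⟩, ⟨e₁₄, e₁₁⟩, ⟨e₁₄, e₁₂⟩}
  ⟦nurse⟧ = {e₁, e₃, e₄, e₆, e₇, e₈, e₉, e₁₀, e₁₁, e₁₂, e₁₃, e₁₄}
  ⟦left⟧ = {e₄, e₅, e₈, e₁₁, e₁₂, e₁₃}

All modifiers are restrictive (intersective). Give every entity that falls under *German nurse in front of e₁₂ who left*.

{e₄, e₁₃}

⟦in front of e₁₂⟧ = {x : ⟨x, e₁₂⟩ ∈ ⟦in front of⟧} = {e₂, e₃, e₄, e₉, e₁₁, e₁₂, e₁₃, e₁₄}
⟦who left⟧ = ⟦left⟧ = {e₄, e₅, e₈, e₁₁, e₁₂, e₁₃}
⟦nurse⟧ = {e₁, e₃, e₄, e₆, e₇, e₈, e₉, e₁₀, e₁₁, e₁₂, e₁₃, e₁₄}
… ∩ ⟦in front of e₁₂⟧ = {e₁, e₃, e₄, e₆, e₇, e₈, e₉, e₁₀, e₁₁, e₁₂, e₁₃, e₁₄} ∩ {e₂, e₃, e₄, e₉, e₁₁, e₁₂, e₁₃, e₁₄} = {e₃, e₄, e₉, e₁₁, e₁₂, e₁₃, e₁₄}
… ∩ ⟦who left⟧ = {e₃, e₄, e₉, e₁₁, e₁₂, e₁₃, e₁₄} ∩ {e₄, e₅, e₈, e₁₁, e₁₂, e₁₃} = {e₄, e₁₁, e₁₂, e₁₃}
… ∩ ⟦German⟧ = {e₄, e₁₁, e₁₂, e₁₃} ∩ {e₃, e₄, e₉, e₁₃, e₁₄} = {e₄, e₁₃}
So ⟦German nurse in front of e₁₂ who left⟧ = {e₄, e₁₃}.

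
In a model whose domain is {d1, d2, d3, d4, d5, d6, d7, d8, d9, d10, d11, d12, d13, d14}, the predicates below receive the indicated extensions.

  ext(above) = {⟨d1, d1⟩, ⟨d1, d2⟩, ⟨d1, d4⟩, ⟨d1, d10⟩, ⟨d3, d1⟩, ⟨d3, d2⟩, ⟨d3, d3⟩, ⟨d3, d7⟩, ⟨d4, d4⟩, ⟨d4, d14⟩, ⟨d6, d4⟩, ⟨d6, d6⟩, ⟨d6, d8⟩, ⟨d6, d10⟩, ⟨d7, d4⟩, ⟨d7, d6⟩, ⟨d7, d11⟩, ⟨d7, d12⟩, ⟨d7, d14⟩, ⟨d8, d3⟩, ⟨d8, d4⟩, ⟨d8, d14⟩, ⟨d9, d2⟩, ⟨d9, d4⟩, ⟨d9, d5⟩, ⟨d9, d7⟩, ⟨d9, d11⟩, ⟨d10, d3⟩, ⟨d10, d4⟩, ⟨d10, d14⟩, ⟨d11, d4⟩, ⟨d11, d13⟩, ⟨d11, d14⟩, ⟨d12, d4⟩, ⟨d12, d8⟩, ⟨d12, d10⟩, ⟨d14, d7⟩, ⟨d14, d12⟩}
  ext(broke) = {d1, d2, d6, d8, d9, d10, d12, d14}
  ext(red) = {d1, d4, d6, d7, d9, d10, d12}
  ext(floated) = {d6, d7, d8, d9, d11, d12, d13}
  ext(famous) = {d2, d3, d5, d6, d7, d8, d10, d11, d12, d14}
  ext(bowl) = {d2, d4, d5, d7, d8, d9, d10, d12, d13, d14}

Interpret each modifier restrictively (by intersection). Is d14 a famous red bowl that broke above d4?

no

⟦that broke⟧ = ⟦broke⟧ = {d1, d2, d6, d8, d9, d10, d12, d14}
⟦above d4⟧ = {x : ⟨x, d4⟩ ∈ ⟦above⟧} = {d1, d4, d6, d7, d8, d9, d10, d11, d12}
⟦bowl⟧ = {d2, d4, d5, d7, d8, d9, d10, d12, d13, d14}
… ∩ ⟦that broke⟧ = {d2, d4, d5, d7, d8, d9, d10, d12, d13, d14} ∩ {d1, d2, d6, d8, d9, d10, d12, d14} = {d2, d8, d9, d10, d12, d14}
… ∩ ⟦above d4⟧ = {d2, d8, d9, d10, d12, d14} ∩ {d1, d4, d6, d7, d8, d9, d10, d11, d12} = {d8, d9, d10, d12}
… ∩ ⟦famous⟧ = {d8, d9, d10, d12} ∩ {d2, d3, d5, d6, d7, d8, d10, d11, d12, d14} = {d8, d10, d12}
… ∩ ⟦red⟧ = {d8, d10, d12} ∩ {d1, d4, d6, d7, d9, d10, d12} = {d10, d12}
⟦famous red bowl that broke above d4⟧ = {d10, d12}; d14 ∉ this set.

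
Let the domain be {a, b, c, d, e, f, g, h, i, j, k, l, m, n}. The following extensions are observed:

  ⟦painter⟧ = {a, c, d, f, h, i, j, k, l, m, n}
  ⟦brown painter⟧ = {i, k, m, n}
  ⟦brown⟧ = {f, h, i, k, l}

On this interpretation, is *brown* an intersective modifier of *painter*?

no

⟦brown⟧ ∩ ⟦painter⟧ = {f, h, i, k, l} ∩ {a, c, d, f, h, i, j, k, l, m, n} = {f, h, i, k, l}
Observed ⟦brown painter⟧ = {i, k, m, n}.
These differ, so the modifier is not intersective in this model.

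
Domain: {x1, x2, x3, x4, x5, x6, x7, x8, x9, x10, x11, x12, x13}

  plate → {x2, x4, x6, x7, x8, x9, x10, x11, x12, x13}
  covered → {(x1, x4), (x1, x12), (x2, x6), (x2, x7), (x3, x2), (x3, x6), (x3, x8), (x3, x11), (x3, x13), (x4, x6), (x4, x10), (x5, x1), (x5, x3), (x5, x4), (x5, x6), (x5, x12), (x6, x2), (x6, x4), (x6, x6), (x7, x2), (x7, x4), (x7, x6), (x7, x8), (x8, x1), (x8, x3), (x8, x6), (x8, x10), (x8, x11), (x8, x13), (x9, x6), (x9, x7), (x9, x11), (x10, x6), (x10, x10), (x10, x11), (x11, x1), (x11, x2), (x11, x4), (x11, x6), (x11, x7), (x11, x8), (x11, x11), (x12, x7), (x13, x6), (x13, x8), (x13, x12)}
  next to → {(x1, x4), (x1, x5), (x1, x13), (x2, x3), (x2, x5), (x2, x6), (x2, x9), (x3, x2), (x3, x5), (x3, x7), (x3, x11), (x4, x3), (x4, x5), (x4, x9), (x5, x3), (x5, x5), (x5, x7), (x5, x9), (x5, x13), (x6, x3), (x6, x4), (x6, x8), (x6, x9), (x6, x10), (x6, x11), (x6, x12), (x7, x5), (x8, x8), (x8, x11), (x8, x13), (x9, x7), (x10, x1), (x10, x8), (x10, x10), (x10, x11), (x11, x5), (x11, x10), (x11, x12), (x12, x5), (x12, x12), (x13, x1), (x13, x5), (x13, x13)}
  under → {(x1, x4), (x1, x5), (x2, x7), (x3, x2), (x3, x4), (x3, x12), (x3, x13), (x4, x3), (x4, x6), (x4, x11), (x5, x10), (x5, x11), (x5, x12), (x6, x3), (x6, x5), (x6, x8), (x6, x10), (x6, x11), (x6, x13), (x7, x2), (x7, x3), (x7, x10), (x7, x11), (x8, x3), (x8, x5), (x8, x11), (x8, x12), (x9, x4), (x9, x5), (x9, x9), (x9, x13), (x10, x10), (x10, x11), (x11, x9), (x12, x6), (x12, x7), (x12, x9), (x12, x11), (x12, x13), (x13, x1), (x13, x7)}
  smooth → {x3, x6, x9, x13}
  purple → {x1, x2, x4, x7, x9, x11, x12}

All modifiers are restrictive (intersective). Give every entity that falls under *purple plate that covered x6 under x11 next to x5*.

⟦that covered x6⟧ = {x : ⟨x, x6⟩ ∈ ⟦covered⟧} = {x2, x3, x4, x5, x6, x7, x8, x9, x10, x11, x13}
⟦under x11⟧ = {x : ⟨x, x11⟩ ∈ ⟦under⟧} = {x4, x5, x6, x7, x8, x10, x12}
⟦next to x5⟧ = {x : ⟨x, x5⟩ ∈ ⟦next to⟧} = {x1, x2, x3, x4, x5, x7, x11, x12, x13}
⟦plate⟧ = {x2, x4, x6, x7, x8, x9, x10, x11, x12, x13}
… ∩ ⟦that covered x6⟧ = {x2, x4, x6, x7, x8, x9, x10, x11, x12, x13} ∩ {x2, x3, x4, x5, x6, x7, x8, x9, x10, x11, x13} = {x2, x4, x6, x7, x8, x9, x10, x11, x13}
… ∩ ⟦under x11⟧ = {x2, x4, x6, x7, x8, x9, x10, x11, x13} ∩ {x4, x5, x6, x7, x8, x10, x12} = {x4, x6, x7, x8, x10}
… ∩ ⟦next to x5⟧ = {x4, x6, x7, x8, x10} ∩ {x1, x2, x3, x4, x5, x7, x11, x12, x13} = {x4, x7}
… ∩ ⟦purple⟧ = {x4, x7} ∩ {x1, x2, x4, x7, x9, x11, x12} = {x4, x7}
So ⟦purple plate that covered x6 under x11 next to x5⟧ = {x4, x7}.

{x4, x7}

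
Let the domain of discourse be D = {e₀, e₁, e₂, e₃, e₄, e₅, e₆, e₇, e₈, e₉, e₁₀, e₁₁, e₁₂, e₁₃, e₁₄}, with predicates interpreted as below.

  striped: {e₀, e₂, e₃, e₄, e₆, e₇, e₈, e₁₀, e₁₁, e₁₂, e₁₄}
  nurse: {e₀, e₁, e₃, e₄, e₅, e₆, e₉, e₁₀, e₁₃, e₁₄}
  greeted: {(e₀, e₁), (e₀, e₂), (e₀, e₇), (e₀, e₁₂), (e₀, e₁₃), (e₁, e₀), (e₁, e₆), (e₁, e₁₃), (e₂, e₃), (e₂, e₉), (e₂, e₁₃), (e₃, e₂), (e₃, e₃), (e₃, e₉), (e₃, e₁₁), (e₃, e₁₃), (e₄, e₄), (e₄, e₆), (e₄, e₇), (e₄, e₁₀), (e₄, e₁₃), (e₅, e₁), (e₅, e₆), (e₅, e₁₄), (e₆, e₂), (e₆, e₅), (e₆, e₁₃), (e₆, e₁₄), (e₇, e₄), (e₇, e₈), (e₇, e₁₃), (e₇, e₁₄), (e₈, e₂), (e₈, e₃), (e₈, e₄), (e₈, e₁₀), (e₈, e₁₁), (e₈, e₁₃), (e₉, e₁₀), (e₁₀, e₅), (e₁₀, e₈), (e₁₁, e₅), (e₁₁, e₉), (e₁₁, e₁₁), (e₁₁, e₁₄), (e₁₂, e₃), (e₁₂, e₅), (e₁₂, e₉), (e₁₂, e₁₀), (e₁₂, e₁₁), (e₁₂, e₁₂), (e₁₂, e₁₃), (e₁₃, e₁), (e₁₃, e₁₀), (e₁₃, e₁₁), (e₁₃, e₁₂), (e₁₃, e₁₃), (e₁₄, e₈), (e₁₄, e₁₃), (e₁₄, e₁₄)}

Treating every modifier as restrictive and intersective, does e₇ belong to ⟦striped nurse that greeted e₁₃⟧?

⟦that greeted e₁₃⟧ = {x : ⟨x, e₁₃⟩ ∈ ⟦greeted⟧} = {e₀, e₁, e₂, e₃, e₄, e₆, e₇, e₈, e₁₂, e₁₃, e₁₄}
⟦nurse⟧ = {e₀, e₁, e₃, e₄, e₅, e₆, e₉, e₁₀, e₁₃, e₁₄}
… ∩ ⟦that greeted e₁₃⟧ = {e₀, e₁, e₃, e₄, e₅, e₆, e₉, e₁₀, e₁₃, e₁₄} ∩ {e₀, e₁, e₂, e₃, e₄, e₆, e₇, e₈, e₁₂, e₁₃, e₁₄} = {e₀, e₁, e₃, e₄, e₆, e₁₃, e₁₄}
… ∩ ⟦striped⟧ = {e₀, e₁, e₃, e₄, e₆, e₁₃, e₁₄} ∩ {e₀, e₂, e₃, e₄, e₆, e₇, e₈, e₁₀, e₁₁, e₁₂, e₁₄} = {e₀, e₃, e₄, e₆, e₁₄}
⟦striped nurse that greeted e₁₃⟧ = {e₀, e₃, e₄, e₆, e₁₄}; e₇ ∉ this set.

no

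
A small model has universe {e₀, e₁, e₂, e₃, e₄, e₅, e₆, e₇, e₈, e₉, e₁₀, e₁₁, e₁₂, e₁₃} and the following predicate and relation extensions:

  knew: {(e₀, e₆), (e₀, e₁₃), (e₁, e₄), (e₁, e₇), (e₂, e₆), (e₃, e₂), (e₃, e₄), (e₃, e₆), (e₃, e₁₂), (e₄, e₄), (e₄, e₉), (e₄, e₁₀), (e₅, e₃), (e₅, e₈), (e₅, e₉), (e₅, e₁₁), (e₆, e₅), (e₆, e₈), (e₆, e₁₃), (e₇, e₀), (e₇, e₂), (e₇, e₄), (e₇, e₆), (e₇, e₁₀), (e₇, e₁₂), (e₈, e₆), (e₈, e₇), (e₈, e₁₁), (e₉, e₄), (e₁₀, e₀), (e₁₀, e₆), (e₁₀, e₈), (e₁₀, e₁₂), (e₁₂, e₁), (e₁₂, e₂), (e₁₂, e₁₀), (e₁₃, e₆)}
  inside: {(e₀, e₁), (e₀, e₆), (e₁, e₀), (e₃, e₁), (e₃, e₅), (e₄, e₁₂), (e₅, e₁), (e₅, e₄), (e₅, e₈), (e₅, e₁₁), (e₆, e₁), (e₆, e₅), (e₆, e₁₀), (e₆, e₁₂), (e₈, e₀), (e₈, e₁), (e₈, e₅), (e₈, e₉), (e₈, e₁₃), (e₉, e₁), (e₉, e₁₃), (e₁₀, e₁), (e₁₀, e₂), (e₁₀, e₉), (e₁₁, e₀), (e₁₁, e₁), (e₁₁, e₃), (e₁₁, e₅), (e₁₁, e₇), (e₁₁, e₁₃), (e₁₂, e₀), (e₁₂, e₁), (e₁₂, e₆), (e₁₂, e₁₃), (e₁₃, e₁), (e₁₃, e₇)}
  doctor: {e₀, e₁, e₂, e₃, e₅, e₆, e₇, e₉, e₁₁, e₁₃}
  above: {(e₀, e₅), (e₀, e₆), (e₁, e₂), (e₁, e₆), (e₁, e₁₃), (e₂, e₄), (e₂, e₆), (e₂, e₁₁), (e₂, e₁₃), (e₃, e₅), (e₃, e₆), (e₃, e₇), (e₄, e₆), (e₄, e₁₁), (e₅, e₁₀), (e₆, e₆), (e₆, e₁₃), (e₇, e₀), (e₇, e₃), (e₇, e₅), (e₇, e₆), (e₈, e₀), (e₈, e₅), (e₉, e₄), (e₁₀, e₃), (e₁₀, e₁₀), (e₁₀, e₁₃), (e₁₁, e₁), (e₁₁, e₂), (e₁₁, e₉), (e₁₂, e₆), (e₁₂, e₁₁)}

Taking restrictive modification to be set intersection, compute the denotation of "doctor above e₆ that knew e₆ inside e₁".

{e₀, e₃}

⟦above e₆⟧ = {x : ⟨x, e₆⟩ ∈ ⟦above⟧} = {e₀, e₁, e₂, e₃, e₄, e₆, e₇, e₁₂}
⟦that knew e₆⟧ = {x : ⟨x, e₆⟩ ∈ ⟦knew⟧} = {e₀, e₂, e₃, e₇, e₈, e₁₀, e₁₃}
⟦inside e₁⟧ = {x : ⟨x, e₁⟩ ∈ ⟦inside⟧} = {e₀, e₃, e₅, e₆, e₈, e₉, e₁₀, e₁₁, e₁₂, e₁₃}
⟦doctor⟧ = {e₀, e₁, e₂, e₃, e₅, e₆, e₇, e₉, e₁₁, e₁₃}
… ∩ ⟦above e₆⟧ = {e₀, e₁, e₂, e₃, e₅, e₆, e₇, e₉, e₁₁, e₁₃} ∩ {e₀, e₁, e₂, e₃, e₄, e₆, e₇, e₁₂} = {e₀, e₁, e₂, e₃, e₆, e₇}
… ∩ ⟦that knew e₆⟧ = {e₀, e₁, e₂, e₃, e₆, e₇} ∩ {e₀, e₂, e₃, e₇, e₈, e₁₀, e₁₃} = {e₀, e₂, e₃, e₇}
… ∩ ⟦inside e₁⟧ = {e₀, e₂, e₃, e₇} ∩ {e₀, e₃, e₅, e₆, e₈, e₉, e₁₀, e₁₁, e₁₂, e₁₃} = {e₀, e₃}
So ⟦doctor above e₆ that knew e₆ inside e₁⟧ = {e₀, e₃}.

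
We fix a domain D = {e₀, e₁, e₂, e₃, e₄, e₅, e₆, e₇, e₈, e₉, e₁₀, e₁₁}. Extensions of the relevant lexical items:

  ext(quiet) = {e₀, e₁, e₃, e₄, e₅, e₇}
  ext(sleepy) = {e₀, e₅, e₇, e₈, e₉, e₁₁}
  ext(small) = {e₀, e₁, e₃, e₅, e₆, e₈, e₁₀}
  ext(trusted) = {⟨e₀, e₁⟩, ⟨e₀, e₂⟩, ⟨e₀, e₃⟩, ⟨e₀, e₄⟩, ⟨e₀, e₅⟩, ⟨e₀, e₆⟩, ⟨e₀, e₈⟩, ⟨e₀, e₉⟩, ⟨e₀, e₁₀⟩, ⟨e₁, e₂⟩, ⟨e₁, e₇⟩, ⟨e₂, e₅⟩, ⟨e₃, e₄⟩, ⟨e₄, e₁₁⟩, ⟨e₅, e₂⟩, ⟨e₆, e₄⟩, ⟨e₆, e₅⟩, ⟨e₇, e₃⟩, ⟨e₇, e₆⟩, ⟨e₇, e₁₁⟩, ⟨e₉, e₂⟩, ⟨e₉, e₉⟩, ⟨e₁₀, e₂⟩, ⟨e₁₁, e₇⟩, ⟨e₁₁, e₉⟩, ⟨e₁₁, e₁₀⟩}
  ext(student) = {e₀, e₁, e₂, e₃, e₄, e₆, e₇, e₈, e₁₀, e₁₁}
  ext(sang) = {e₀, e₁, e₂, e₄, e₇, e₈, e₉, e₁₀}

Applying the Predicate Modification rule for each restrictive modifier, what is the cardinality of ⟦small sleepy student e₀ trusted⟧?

1

⟦e₀ trusted⟧ = {x : ⟨e₀, x⟩ ∈ ⟦trusted⟧} = {e₁, e₂, e₃, e₄, e₅, e₆, e₈, e₉, e₁₀}
⟦student⟧ = {e₀, e₁, e₂, e₃, e₄, e₆, e₇, e₈, e₁₀, e₁₁}
… ∩ ⟦e₀ trusted⟧ = {e₀, e₁, e₂, e₃, e₄, e₆, e₇, e₈, e₁₀, e₁₁} ∩ {e₁, e₂, e₃, e₄, e₅, e₆, e₈, e₉, e₁₀} = {e₁, e₂, e₃, e₄, e₆, e₈, e₁₀}
… ∩ ⟦small⟧ = {e₁, e₂, e₃, e₄, e₆, e₈, e₁₀} ∩ {e₀, e₁, e₃, e₅, e₆, e₈, e₁₀} = {e₁, e₃, e₆, e₈, e₁₀}
… ∩ ⟦sleepy⟧ = {e₁, e₃, e₆, e₈, e₁₀} ∩ {e₀, e₅, e₇, e₈, e₉, e₁₁} = {e₈}
⟦small sleepy student e₀ trusted⟧ = {e₈}, so the cardinality is 1.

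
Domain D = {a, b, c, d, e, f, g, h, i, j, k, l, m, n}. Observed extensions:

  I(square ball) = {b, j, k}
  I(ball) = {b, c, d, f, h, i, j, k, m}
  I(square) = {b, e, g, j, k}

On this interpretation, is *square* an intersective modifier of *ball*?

yes

⟦square⟧ ∩ ⟦ball⟧ = {b, e, g, j, k} ∩ {b, c, d, f, h, i, j, k, m} = {b, j, k}
Observed ⟦square ball⟧ = {b, j, k}.
These coincide, so the modifier is intersective here.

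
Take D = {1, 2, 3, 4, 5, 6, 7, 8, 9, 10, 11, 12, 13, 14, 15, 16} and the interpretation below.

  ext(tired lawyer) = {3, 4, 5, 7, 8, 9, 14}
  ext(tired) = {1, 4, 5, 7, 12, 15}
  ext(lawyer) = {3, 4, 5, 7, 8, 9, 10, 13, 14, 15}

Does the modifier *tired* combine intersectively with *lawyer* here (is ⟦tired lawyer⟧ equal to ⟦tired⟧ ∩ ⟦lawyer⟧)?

⟦tired⟧ ∩ ⟦lawyer⟧ = {1, 4, 5, 7, 12, 15} ∩ {3, 4, 5, 7, 8, 9, 10, 13, 14, 15} = {4, 5, 7, 15}
Observed ⟦tired lawyer⟧ = {3, 4, 5, 7, 8, 9, 14}.
These differ, so the modifier is not intersective in this model.

no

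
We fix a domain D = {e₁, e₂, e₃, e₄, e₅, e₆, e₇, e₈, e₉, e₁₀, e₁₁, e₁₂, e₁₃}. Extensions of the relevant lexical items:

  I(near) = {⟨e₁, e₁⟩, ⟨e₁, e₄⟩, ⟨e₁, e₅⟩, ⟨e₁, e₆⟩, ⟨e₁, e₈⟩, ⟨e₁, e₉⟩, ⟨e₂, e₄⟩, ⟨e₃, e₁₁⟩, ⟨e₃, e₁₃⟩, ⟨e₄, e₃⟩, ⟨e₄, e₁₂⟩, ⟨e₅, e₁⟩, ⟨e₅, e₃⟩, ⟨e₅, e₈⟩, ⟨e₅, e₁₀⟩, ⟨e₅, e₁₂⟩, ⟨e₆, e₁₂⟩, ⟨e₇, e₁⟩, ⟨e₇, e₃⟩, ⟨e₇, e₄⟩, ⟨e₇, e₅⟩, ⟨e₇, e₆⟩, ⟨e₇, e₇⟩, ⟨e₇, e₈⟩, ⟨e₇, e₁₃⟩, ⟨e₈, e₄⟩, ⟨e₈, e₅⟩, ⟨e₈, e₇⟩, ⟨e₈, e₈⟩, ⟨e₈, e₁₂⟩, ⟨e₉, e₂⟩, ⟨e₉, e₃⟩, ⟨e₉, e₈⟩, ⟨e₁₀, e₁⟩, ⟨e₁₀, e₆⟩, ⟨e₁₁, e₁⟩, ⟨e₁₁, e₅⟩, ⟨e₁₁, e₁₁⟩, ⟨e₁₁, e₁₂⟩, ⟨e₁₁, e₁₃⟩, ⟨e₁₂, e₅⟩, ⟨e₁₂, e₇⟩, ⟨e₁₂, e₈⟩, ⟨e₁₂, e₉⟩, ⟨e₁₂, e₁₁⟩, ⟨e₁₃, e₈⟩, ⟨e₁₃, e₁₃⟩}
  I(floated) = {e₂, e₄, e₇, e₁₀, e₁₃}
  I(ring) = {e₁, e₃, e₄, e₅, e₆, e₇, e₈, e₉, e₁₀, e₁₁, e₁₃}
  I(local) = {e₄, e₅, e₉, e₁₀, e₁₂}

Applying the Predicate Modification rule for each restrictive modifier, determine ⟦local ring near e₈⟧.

⟦near e₈⟧ = {x : ⟨x, e₈⟩ ∈ ⟦near⟧} = {e₁, e₅, e₇, e₈, e₉, e₁₂, e₁₃}
⟦ring⟧ = {e₁, e₃, e₄, e₅, e₆, e₇, e₈, e₉, e₁₀, e₁₁, e₁₃}
… ∩ ⟦near e₈⟧ = {e₁, e₃, e₄, e₅, e₆, e₇, e₈, e₉, e₁₀, e₁₁, e₁₃} ∩ {e₁, e₅, e₇, e₈, e₉, e₁₂, e₁₃} = {e₁, e₅, e₇, e₈, e₉, e₁₃}
… ∩ ⟦local⟧ = {e₁, e₅, e₇, e₈, e₉, e₁₃} ∩ {e₄, e₅, e₉, e₁₀, e₁₂} = {e₅, e₉}
So ⟦local ring near e₈⟧ = {e₅, e₉}.

{e₅, e₉}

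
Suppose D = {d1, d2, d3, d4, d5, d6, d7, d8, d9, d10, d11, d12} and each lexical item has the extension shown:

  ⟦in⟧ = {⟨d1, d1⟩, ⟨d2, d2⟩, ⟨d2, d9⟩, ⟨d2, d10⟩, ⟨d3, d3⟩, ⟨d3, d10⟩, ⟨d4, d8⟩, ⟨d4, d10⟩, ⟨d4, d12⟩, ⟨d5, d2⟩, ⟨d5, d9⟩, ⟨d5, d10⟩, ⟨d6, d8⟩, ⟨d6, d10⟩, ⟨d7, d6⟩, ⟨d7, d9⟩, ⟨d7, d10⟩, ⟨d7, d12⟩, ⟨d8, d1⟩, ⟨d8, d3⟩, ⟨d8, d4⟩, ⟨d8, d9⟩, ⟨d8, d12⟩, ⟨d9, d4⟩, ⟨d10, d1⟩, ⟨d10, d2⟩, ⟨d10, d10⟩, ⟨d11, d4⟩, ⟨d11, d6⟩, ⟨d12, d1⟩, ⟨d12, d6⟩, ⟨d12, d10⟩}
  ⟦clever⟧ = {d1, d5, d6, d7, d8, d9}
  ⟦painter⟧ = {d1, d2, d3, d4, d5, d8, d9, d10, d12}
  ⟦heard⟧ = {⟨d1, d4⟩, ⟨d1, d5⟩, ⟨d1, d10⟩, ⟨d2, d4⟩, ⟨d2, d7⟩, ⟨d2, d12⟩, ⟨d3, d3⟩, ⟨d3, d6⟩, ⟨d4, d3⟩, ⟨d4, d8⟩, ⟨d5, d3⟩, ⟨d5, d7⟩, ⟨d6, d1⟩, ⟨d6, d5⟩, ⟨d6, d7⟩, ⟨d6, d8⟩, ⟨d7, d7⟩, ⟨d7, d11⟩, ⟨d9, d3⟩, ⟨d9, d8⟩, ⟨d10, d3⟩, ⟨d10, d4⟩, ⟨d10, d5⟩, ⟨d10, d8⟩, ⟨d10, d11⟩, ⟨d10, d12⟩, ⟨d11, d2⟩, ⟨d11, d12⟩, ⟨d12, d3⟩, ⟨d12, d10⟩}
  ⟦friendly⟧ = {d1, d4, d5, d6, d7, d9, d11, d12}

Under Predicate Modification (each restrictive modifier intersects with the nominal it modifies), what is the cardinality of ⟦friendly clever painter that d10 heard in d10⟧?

⟦that d10 heard⟧ = {x : ⟨d10, x⟩ ∈ ⟦heard⟧} = {d3, d4, d5, d8, d11, d12}
⟦in d10⟧ = {x : ⟨x, d10⟩ ∈ ⟦in⟧} = {d2, d3, d4, d5, d6, d7, d10, d12}
⟦painter⟧ = {d1, d2, d3, d4, d5, d8, d9, d10, d12}
… ∩ ⟦that d10 heard⟧ = {d1, d2, d3, d4, d5, d8, d9, d10, d12} ∩ {d3, d4, d5, d8, d11, d12} = {d3, d4, d5, d8, d12}
… ∩ ⟦in d10⟧ = {d3, d4, d5, d8, d12} ∩ {d2, d3, d4, d5, d6, d7, d10, d12} = {d3, d4, d5, d12}
… ∩ ⟦friendly⟧ = {d3, d4, d5, d12} ∩ {d1, d4, d5, d6, d7, d9, d11, d12} = {d4, d5, d12}
… ∩ ⟦clever⟧ = {d4, d5, d12} ∩ {d1, d5, d6, d7, d8, d9} = {d5}
⟦friendly clever painter that d10 heard in d10⟧ = {d5}, so the cardinality is 1.

1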